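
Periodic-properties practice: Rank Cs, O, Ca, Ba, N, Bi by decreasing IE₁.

N is in period 2, group 15; O is in period 2, group 16; Ca is in period 4, group 2; Cs is in period 6, group 1; Ba is in period 6, group 2; Bi is in period 6, group 15.
IE₁ increases left→right with effective nuclear charge and decreases top→bottom as the valence shell moves farther out.
Neither a single period nor a single group — weigh both effects.
Ba > Cs: both are in period 6; the period trend gives Ba the larger value.
Ca > Ba: they share group 2; the group trend gives Ca the larger value.
Bi > Ca: period and group pull opposite ways; the across-period shift dominates (703 vs 590 kJ/mol).
O > Bi: relative to Bi, both the across-period and down-group shifts push O's first ionization energy up.
N > O: this pair runs against the simple trend — see the exception note.
Note the exception: N has a higher first ionization energy than O, contrary to the simple trend — pairing an electron in O's 2p⁴ costs repulsion energy, so O ionizes more easily than half-filled N (2p³).
Approximate values (kJ/mol): N 1402, O 1314, Ca 590, Cs 376, Ba 503, Bi 703.
So from highest to lowest: N > O > Bi > Ca > Ba > Cs.

N > O > Bi > Ca > Ba > Cs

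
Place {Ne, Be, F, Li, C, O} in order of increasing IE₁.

Li is in period 2, group 1; Be is in period 2, group 2; C is in period 2, group 14; O is in period 2, group 16; F is in period 2, group 17; Ne is in period 2, group 18.
Across a period the outer electron is held more tightly (higher IE₁); down a group it sits in a higher shell, more shielded, and comes off more easily.
All lie in period 2, so first ionization energy increases left to right.
So from lowest to highest: Li < Be < C < O < F < Ne.

Li < Be < C < O < F < Ne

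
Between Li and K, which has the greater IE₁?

Li is in period 2, group 1; K is in period 4, group 1.
Removing the outermost electron gets harder across a period and easier down a group.
All are in group 1, so first ionization energy increases up the group.
So Li has the greater IE₁ (Li > K).

Li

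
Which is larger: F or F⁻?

Forming F⁻ adds 1 electron to F. More electron–electron repulsion in the same shell, with unchanged nuclear charge, lets the cloud expand.
An anion is larger than its parent atom: F⁻ > F.

F⁻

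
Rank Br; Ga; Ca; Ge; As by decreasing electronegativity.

Br > As > Ge > Ga > Ca

Smaller atoms with higher effective nuclear charge are more electronegative.
All lie in period 4, so electronegativity increases left to right.
So from highest to lowest: Br > As > Ge > Ga > Ca.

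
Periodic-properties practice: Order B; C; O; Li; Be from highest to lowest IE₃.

The third ionization energy removes an electron from the +2 ion. For each element: B²⁺ still has 1 valence electron; C²⁺ still has 2 valence electrons; O²⁺ still has 4 valence electrons; Li²⁺ is already 1 electron into the core; Be²⁺ is the bare [He] core.
Core electrons are held far more tightly than valence electrons, so Li and Be top the IE_3 order.
Valence configurations: B²⁺ [He]2s¹, C²⁺ [He]2s², O²⁺ [He]2s²2p².
Tabulated IE_3 (kJ/mol): B 3660, C 4620, O 5300, Li 11815, Be 14849.
Putting it together, IE_3: B < C < O < Li < Be.

Be > Li > O > C > B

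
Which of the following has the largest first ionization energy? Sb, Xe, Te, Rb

Xe

Rb is in period 5, group 1; Sb is in period 5, group 15; Te is in period 5, group 16; Xe is in period 5, group 18.
IE₁ increases left→right with effective nuclear charge and decreases top→bottom as the valence shell moves farther out.
All lie in period 5, so first ionization energy increases left to right.
The largest first ionization energy among these belongs to Xe.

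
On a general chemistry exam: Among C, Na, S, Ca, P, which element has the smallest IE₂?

After 1 electron has been removed, what remains? C⁺ still has 3 valence electrons; Na⁺ is the bare [Ne] core; S⁺ still has 5 valence electrons; Ca⁺ still has 1 valence electron; P⁺ still has 4 valence electrons.
Core electrons are held far more tightly than valence electrons, so Na tops the IE_2 order.
Valence configurations: C⁺ [He]2s²2p¹, S⁺ [Ne]3s²3p³, Ca⁺ [Ar]4s¹, P⁺ [Ne]3s²3p².
Approximate IE_2 values (kJ/mol): C 2353, Na 4562, S 2252, Ca 1145, P 1907.
So the second ionization energies run Ca < P < S < C < Na.

Ca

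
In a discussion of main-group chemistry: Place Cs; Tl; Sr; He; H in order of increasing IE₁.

Cs, Sr, Tl, H, He

H is in period 1, group 1; He is in period 1, group 18; Sr is in period 5, group 2; Cs is in period 6, group 1; Tl is in period 6, group 13.
IE₁ increases left→right with effective nuclear charge and decreases top→bottom as the valence shell moves farther out.
Neither a single period nor a single group — weigh both effects.
Sr > Cs: relative to Cs, both the across-period and down-group shifts push Sr's first ionization energy up.
Tl > Sr: the two effects oppose for this pair; the across-period effect wins (589 vs 550 kJ/mol).
H > Tl: period and group pull opposite ways; the down-group shift dominates (1312 vs 589 kJ/mol).
He > H: He lies to the right of H in period 1, so the across-period effect alone puts He higher.
Approximate values (kJ/mol): H 1312, He 2372, Sr 550, Cs 376, Tl 589.
So from lowest to highest: Cs < Sr < Tl < H < He.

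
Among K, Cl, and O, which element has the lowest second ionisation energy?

Cl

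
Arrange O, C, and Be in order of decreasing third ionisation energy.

IE_3 is the cost of taking one more electron from the +2 cation: O²⁺ still has 4 valence electrons; C²⁺ still has 2 valence electrons; Be²⁺ is the bare [He] core.
Breaking into a closed-shell core is much more expensive than removing a leftover valence electron — Be has the largest IE_3 here.
Valence configurations: O²⁺ [He]2s²2p², C²⁺ [He]2s².
The numbers (kJ/mol): O 5300, C 4620, Be 14849.
Hence IE_3: C < O < Be.

Be > O > C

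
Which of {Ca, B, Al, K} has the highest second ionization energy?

K

IE_2 is the cost of taking one more electron from the +1 cation: Ca⁺ still has 1 valence electron; B⁺ still has 2 valence electrons; Al⁺ still has 2 valence electrons; K⁺ is the bare [Ar] core.
Core electrons are held far more tightly than valence electrons, so K tops the IE_2 order.
Valence configurations: Ca⁺ [Ar]4s¹, B⁺ [He]2s², Al⁺ [Ne]3s².
The numbers (kJ/mol): Ca 1145, B 2427, Al 1817, K 3052.
So the second ionization energies run Ca < Al < B < K.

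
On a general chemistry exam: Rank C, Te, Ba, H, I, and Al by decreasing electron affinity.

I, Te, C, H, Al, Ba

H is in period 1, group 1; C is in period 2, group 14; Al is in period 3, group 13; Te is in period 5, group 16; I is in period 5, group 17; Ba is in period 6, group 2.
Atoms with high Z_eff and room in the valence shell (especially the halogens) have the most exothermic electron affinities.
These span different periods and groups, so the two trends combine.
Al > Ba: relative to Ba, both the across-period and down-group shifts push Al's electron affinity up.
H > Al: the two effects oppose for this pair; the down-group effect wins (73 vs 42 kJ/mol).
C > H: period and group pull opposite ways; the across-period shift dominates (122 vs 73 kJ/mol).
Te > C: the two effects oppose for this pair; the across-period effect wins (190 vs 122 kJ/mol).
I > Te: I lies to the right of Te in period 5, so the across-period effect alone puts I higher.
Approximate values (kJ/mol): H 73, C 122, Al 42, Te 190, I 295, Ba 14.
So from highest to lowest: I > Te > C > H > Al > Ba.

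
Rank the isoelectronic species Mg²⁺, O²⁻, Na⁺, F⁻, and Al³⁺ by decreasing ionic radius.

All of these have 10 electrons, so size is governed by nuclear charge alone: the more protons, the stronger the pull on the same electron cloud, and the smaller the ion.
Nuclear charges: Al³⁺ (Z=13), Mg²⁺ (Z=12), Na⁺ (Z=11), F⁻ (Z=9), O²⁻ (Z=8).
Largest to smallest: O²⁻ > F⁻ > Na⁺ > Mg²⁺ > Al³⁺.

O²⁻, F⁻, Na⁺, Mg²⁺, Al³⁺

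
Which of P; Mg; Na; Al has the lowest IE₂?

Mg

The second ionization energy removes an electron from the +1 ion. For each element: P⁺ still has 4 valence electrons; Mg⁺ still has 1 valence electron; Na⁺ is the bare [Ne] core; Al⁺ still has 2 valence electrons.
Core electrons are held far more tightly than valence electrons, so Na tops the IE_2 order.
Valence configurations: P⁺ [Ne]3s²3p², Mg⁺ [Ne]3s¹, Al⁺ [Ne]3s².
Tabulated IE_2 (kJ/mol): P 1907, Mg 1451, Na 4562, Al 1817.
Overall IE_2 order: Mg < Al < P < Na.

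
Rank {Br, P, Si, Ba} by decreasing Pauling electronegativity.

Br > P > Si > Ba

Electronegativity increases across a period and decreases down a group, tracking effective nuclear charge and atomic size.
These span different periods and groups, so the two trends combine.
Si > Ba: both effects reinforce here, so Si is clearly the higher of the two.
P > Si: P lies to the right of Si in period 3, so the across-period effect alone puts P higher.
Br > P: period and group pull opposite ways; the across-period shift dominates (2.96 vs 2.19).
Approximate values (Pauling): Si 1.90, P 2.19, Br 2.96, Ba 0.89.
So from highest to lowest: Br > P > Si > Ba.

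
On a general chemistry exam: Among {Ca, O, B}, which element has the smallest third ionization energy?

B

The third ionization energy removes an electron from the +2 ion. For each element: Ca²⁺ is the bare [Ar] core; O²⁺ still has 4 valence electrons; B²⁺ still has 1 valence electron.
Usually core removal costs more than valence removal, but here the competition is close: a tightly held n=2 valence electron can cost more to remove than an n=3 core electron, so the actual values have to decide it.
Valence configurations: O²⁺ [He]2s²2p², B²⁺ [He]2s¹.
Approximate IE_3 values (kJ/mol): Ca 4912, O 5300, B 3660.
Hence IE_3: B < Ca < O.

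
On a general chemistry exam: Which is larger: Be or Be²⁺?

Forming Be²⁺ removes 2 electrons from Be. Fewer electrons for the same nuclear charge means less shielding and a higher Z_eff on the remaining electrons, and for main-group metals the entire outer shell is lost.
A cation is smaller than its parent atom: Be²⁺ < Be.

Be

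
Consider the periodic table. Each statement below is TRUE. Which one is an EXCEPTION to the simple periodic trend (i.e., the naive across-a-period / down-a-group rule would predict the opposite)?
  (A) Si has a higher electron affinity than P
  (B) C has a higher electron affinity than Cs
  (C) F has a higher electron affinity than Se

(A)

The general trend: electron affinity increases across a period and decreases down a group.
(A) Si (period 3, group 14) vs P (period 3, group 15): the stated order contradicts the simple trend.
(B) C (period 2, group 14) vs Cs (period 6, group 1): the stated order agrees with the simple trend.
(C) F (period 2, group 17) vs Se (period 4, group 16): the stated order agrees with the simple trend.
The exception is (A): adding an electron to P's half-filled 3p³ is unfavourable, so Si (3p²) has the more exothermic EA.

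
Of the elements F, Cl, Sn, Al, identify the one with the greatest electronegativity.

F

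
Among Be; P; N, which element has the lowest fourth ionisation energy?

P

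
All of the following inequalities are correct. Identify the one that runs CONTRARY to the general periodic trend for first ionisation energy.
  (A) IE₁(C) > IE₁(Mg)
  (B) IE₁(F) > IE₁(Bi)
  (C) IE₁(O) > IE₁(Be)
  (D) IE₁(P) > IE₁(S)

The general trend: first ionisation energy increases across a period and decreases down a group.
(A) C (period 2, group 14) vs Mg (period 3, group 2): the stated order agrees with the simple trend.
(B) F (period 2, group 17) vs Bi (period 6, group 15): the stated order agrees with the simple trend.
(C) O (period 2, group 16) vs Be (period 2, group 2): the stated order agrees with the simple trend.
(D) P (period 3, group 15) vs S (period 3, group 16): the stated order contradicts the simple trend.
The exception is (D): S (3p⁴) ionizes more easily than half-filled P (3p³) because the paired 3p electron in S is pushed out by e⁻–e⁻ repulsion.

(D)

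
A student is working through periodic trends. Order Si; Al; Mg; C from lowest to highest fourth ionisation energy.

After 3 electrons have been removed, what remains? Si³⁺ still has 1 valence electron; Al³⁺ is the bare [Ne] core; Mg³⁺ is already 1 electron into the core; C³⁺ still has 1 valence electron.
Pulling an electron out of a noble-gas core costs far more than removing a remaining valence electron, so Mg and Al sit at the high end of IE_4.
Valence configurations: Si³⁺ [Ne]3s¹, C³⁺ [He]2s¹.
Approximate IE_4 values (kJ/mol): Si 4356, Al 11577, Mg 10543, C 6223.
So the fourth ionization energies run Si < C < Mg < Al.

Si < C < Mg < Al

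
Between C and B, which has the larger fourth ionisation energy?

The fourth ionization energy removes an electron from the +3 ion. For each element: C³⁺ still has 1 valence electron; B³⁺ is the bare [He] core.
Pulling an electron out of a noble-gas core costs far more than removing a remaining valence electron, so B sits at the high end of IE_4.
Approximate IE_4 values (kJ/mol): C 6223, B 25026.
Hence IE_4: C < B.

B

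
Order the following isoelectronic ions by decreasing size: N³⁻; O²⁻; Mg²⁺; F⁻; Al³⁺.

N³⁻ > O²⁻ > F⁻ > Mg²⁺ > Al³⁺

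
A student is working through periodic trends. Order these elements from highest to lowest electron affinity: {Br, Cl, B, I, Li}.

Li is in period 2, group 1; B is in period 2, group 13; Cl is in period 3, group 17; Br is in period 4, group 17; I is in period 5, group 17.
Electron affinity generally becomes more exothermic across a period toward the halogens and less exothermic down a group.
Neither a single period nor a single group — weigh both effects.
Li > B: this pair runs against the simple trend — see the exception note.
I > Li: the two effects oppose for this pair; the across-period effect wins (295 vs 60 kJ/mol).
Br > I: Br sits above I in group 17, so the down-group effect alone puts Br higher.
Cl > Br: they share group 17; the group trend gives Cl the larger value.
Note the exception: Li has a higher electron affinity than B, contrary to the simple trend — B's ns²np¹ configuration gives only a small electron affinity — the sparsely filled np subshell binds an added electron weakly.
Tabulated electron affinity (kJ/mol): Li 60, B 27, Cl 349, Br 325, I 295.
So from highest to lowest: Cl > Br > I > Li > B.

Cl > Br > I > Li > B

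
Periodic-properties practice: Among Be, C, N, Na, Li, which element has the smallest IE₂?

Be

Consider each +1 ion: Be⁺ still has 1 valence electron; C⁺ still has 3 valence electrons; N⁺ still has 4 valence electrons; Na⁺ is the bare [Ne] core; Li⁺ is the bare [He] core.
Pulling an electron out of a noble-gas core costs far more than removing a remaining valence electron, so Na and Li sit at the high end of IE_2.
Valence configurations: Be⁺ [He]2s¹, C⁺ [He]2s²2p¹, N⁺ [He]2s²2p².
Tabulated IE_2 (kJ/mol): Be 1757, C 2353, N 2856, Na 4562, Li 7298.
So the second ionization energies run Be < C < N < Na < Li.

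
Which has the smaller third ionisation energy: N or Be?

The third ionization energy removes an electron from the +2 ion. For each element: N²⁺ still has 3 valence electrons; Be²⁺ is the bare [He] core.
Breaking into a closed-shell core is much more expensive than removing a leftover valence electron — Be has the largest IE_3 here.
Approximate IE_3 values (kJ/mol): N 4578, Be 14849.
Overall IE_3 order: N < Be.

N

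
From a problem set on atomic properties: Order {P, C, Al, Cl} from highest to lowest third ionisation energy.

After 2 electrons have been removed, what remains? P²⁺ still has 3 valence electrons; C²⁺ still has 2 valence electrons; Al²⁺ still has 1 valence electron; Cl²⁺ still has 5 valence electrons.
All are still removing valence electrons, so compare the +2 ions as you would atoms: IE_3 generally rises across a period (higher Z_eff) and falls down a group (larger shell), subject to the usual subshell exceptions.
Valence configurations: P²⁺ [Ne]3s²3p¹, C²⁺ [He]2s², Al²⁺ [Ne]3s¹, Cl²⁺ [Ne]3s²3p³.
Approximate IE_3 values (kJ/mol): P 2914, C 4620, Al 2745, Cl 3822.
Hence IE_3: Al < P < Cl < C.

C, Cl, P, Al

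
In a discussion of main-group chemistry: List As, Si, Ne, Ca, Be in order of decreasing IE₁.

Be is in period 2, group 2; Ne is in period 2, group 18; Si is in period 3, group 14; Ca is in period 4, group 2; As is in period 4, group 15.
First ionization energy rises across a period (greater Z_eff holds electrons more tightly) and falls down a group (valence electrons are farther from the nucleus).
These span different periods and groups, so the two trends combine.
Si > Ca: both effects reinforce here, so Si is clearly the higher of the two.
Be > Si: the two effects oppose for this pair; the down-group effect wins (900 vs 786 kJ/mol).
As > Be: the two effects oppose for this pair; the across-period effect wins (947 vs 900 kJ/mol).
Ne > As: relative to As, both the across-period and down-group shifts push Ne's first ionization energy up.
Approximate values (kJ/mol): Be 900, Ne 2081, Si 786, Ca 590, As 947.
So from highest to lowest: Ne > As > Be > Si > Ca.

Ne > As > Be > Si > Ca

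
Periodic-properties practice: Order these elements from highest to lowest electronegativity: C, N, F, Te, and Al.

C is in period 2, group 14; N is in period 2, group 15; F is in period 2, group 17; Al is in period 3, group 13; Te is in period 5, group 16.
Smaller atoms with higher effective nuclear charge are more electronegative.
These span different periods and groups, so the two trends combine.
Te > Al: period and group pull opposite ways; the across-period shift dominates (2.10 vs 1.61).
C > Te: the two effects oppose for this pair; the down-group effect wins (2.55 vs 2.10).
N > C: N lies to the right of C in period 2, so the across-period effect alone puts N higher.
F > N: both are in period 2; the period trend gives F the larger value.
For reference (Pauling): C 2.55, N 3.04, F 3.98, Al 1.61, Te 2.10.
So from highest to lowest: F > N > C > Te > Al.

F > N > C > Te > Al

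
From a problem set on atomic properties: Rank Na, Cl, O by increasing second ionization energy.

IE_2 is the cost of taking one more electron from the +1 cation: Na⁺ is the bare [Ne] core; Cl⁺ still has 6 valence electrons; O⁺ still has 5 valence electrons.
Pulling an electron out of a noble-gas core costs far more than removing a remaining valence electron, so Na sits at the high end of IE_2.
Valence configurations: Cl⁺ [Ne]3s²3p⁴, O⁺ [He]2s²2p³.
Tabulated IE_2 (kJ/mol): Na 4562, Cl 2298, O 3388.
Hence IE_2: Cl < O < Na.

Cl < O < Na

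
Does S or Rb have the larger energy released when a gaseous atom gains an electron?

S

Adding an electron releases more energy for atoms nearer the top right (short of the noble gases).
Here both period and group differ, so the two effects have to be weighed against each other.
S > Rb: relative to Rb, both the across-period and down-group shifts push S's electron affinity up.
Approximate values (kJ/mol): S 200, Rb 47.
So S has the larger energy released when a gaseous atom gains an electron (S > Rb).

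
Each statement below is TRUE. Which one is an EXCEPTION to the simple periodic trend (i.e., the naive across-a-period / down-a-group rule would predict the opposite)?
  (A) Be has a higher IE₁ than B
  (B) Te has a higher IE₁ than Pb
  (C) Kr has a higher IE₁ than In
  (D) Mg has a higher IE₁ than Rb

The general trend: IE₁ increases across a period and decreases down a group.
(A) Be (period 2, group 2) vs B (period 2, group 13): the stated order contradicts the simple trend.
(B) Te (period 5, group 16) vs Pb (period 6, group 14): the stated order agrees with the simple trend.
(C) Kr (period 4, group 18) vs In (period 5, group 13): the stated order agrees with the simple trend.
(D) Mg (period 3, group 2) vs Rb (period 5, group 1): the stated order agrees with the simple trend.
The exception is (A): removing B's lone 2p electron is easier than breaking Be's filled 2s².

(A)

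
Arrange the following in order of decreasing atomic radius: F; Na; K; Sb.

K, Na, Sb, F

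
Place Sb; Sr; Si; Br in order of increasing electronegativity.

Sr < Si < Sb < Br

Si is in period 3, group 14; Br is in period 4, group 17; Sr is in period 5, group 2; Sb is in period 5, group 15.
Atoms toward the upper right of the periodic table pull bonding electrons most strongly.
Here both period and group differ, so the two effects have to be weighed against each other.
Si > Sr: both effects reinforce here, so Si is clearly the higher of the two.
Sb > Si: the two effects oppose for this pair; the across-period effect wins (2.05 vs 1.90).
Br > Sb: both effects reinforce here, so Br is clearly the higher of the two.
Approximate values (Pauling): Si 1.90, Br 2.96, Sr 0.95, Sb 2.05.
So from lowest to highest: Sr < Si < Sb < Br.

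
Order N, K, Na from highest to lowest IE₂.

Na, K, N

Consider each +1 ion: N⁺ still has 4 valence electrons; K⁺ is the bare [Ar] core; Na⁺ is the bare [Ne] core.
Breaking into a closed-shell core is much more expensive than removing a leftover valence electron — K and Na have the largest IE_2 here.
Tabulated IE_2 (kJ/mol): N 2856, K 3052, Na 4562.
So the second ionization energies run N < K < Na.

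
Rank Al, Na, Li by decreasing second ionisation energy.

Li > Na > Al

IE_2 is the cost of taking one more electron from the +1 cation: Al⁺ still has 2 valence electrons; Na⁺ is the bare [Ne] core; Li⁺ is the bare [He] core.
Core electrons are held far more tightly than valence electrons, so Na and Li top the IE_2 order.
The numbers (kJ/mol): Al 1817, Na 4562, Li 7298.
Hence IE_2: Al < Na < Li.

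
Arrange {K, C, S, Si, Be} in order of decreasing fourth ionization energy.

Be, C, K, S, Si

The fourth ionization energy removes an electron from the +3 ion. For each element: K³⁺ is already 2 electrons into the core; C³⁺ still has 1 valence electron; S³⁺ still has 3 valence electrons; Si³⁺ still has 1 valence electron; Be³⁺ is already 1 electron into the core.
Usually core removal costs more than valence removal, but here the competition is close: a tightly held n=2 valence electron can cost more to remove than an n=3 core electron, so the actual values have to decide it.
Valence configurations: C³⁺ [He]2s¹, S³⁺ [Ne]3s²3p¹, Si³⁺ [Ne]3s¹.
The numbers (kJ/mol): K 5877, C 6223, S 4556, Si 4356, Be 21007.
Putting it together, IE_4: Si < S < K < C < Be.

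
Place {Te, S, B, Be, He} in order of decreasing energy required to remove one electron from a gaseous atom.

IE₁ increases left→right with effective nuclear charge and decreases top→bottom as the valence shell moves farther out.
Here both period and group differ, so the two effects have to be weighed against each other.
Te > B: period and group pull opposite ways; the across-period shift dominates (869 vs 801 kJ/mol).
Be > Te: the two effects oppose for this pair; the down-group effect wins (900 vs 869 kJ/mol).
S > Be: the two effects oppose for this pair; the across-period effect wins (1000 vs 900 kJ/mol).
He > S: relative to S, both the across-period and down-group shifts push He's first ionization energy up.
Note the exception: Be has a higher first ionization energy than B, contrary to the simple trend — removing B's lone 2p electron is easier than breaking Be's filled 2s².
Approximate values (kJ/mol): He 2372, Be 900, B 801, S 1000, Te 869.
So from highest to lowest: He > S > Be > Te > B.

He, S, Be, Te, B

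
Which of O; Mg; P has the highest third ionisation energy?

Consider each +2 ion: O²⁺ still has 4 valence electrons; Mg²⁺ is the bare [Ne] core; P²⁺ still has 3 valence electrons.
Core electrons are held far more tightly than valence electrons, so Mg tops the IE_3 order.
Valence configurations: O²⁺ [He]2s²2p², P²⁺ [Ne]3s²3p¹.
The numbers (kJ/mol): O 5300, Mg 7733, P 2914.
Hence IE_3: P < O < Mg.

Mg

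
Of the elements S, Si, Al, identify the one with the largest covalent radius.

Al

Al is in period 3, group 13; Si is in period 3, group 14; S is in period 3, group 16.
Radius decreases left→right (rising Z_eff, same n) and increases top→bottom (higher n).
All lie in period 3, so atomic radius increases right to left.
The largest covalent radius among these belongs to Al.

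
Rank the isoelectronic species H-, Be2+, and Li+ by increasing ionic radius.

All of these have 2 electrons, so size is governed by nuclear charge alone: the more protons, the stronger the pull on the same electron cloud, and the smaller the ion.
Nuclear charges: Be2+ (Z=4), Li+ (Z=3), H- (Z=1).
Smallest to largest: Be2+ < Li+ < H-.

Be2+ < Li+ < H-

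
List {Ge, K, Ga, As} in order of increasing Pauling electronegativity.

K < Ga < Ge < As

EN rises left→right (higher Z_eff, smaller atoms) and falls top→bottom (larger, more shielded atoms).
All lie in period 4, so electronegativity increases left to right.
So from lowest to highest: K < Ga < Ge < As.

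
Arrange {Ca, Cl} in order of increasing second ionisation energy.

Ca < Cl

Consider each +1 ion: Ca⁺ still has 1 valence electron; Cl⁺ still has 6 valence electrons.
All are still removing valence electrons, so compare the +1 ions as you would atoms: IE_2 generally rises across a period (higher Z_eff) and falls down a group (larger shell), subject to the usual subshell exceptions.
Valence configurations: Ca⁺ [Ar]4s¹, Cl⁺ [Ne]3s²3p⁴.
The numbers (kJ/mol): Ca 1145, Cl 2298.
So the second ionization energies run Ca < Cl.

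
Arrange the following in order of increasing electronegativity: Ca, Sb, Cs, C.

C is in period 2, group 14; Ca is in period 4, group 2; Sb is in period 5, group 15; Cs is in period 6, group 1.
EN rises left→right (higher Z_eff, smaller atoms) and falls top→bottom (larger, more shielded atoms).
These span different periods and groups, so the two trends combine.
Ca > Cs: both effects reinforce here, so Ca is clearly the higher of the two.
Sb > Ca: the two effects oppose for this pair; the across-period effect wins (2.05 vs 1.00).
C > Sb: period and group pull opposite ways; the down-group shift dominates (2.55 vs 2.05).
Tabulated electronegativity (Pauling): C 2.55, Ca 1.00, Sb 2.05, Cs 0.79.
So from lowest to highest: Cs < Ca < Sb < C.

Cs, Ca, Sb, C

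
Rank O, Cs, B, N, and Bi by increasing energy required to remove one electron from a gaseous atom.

Cs < Bi < B < O < N

Across a period the outer electron is held more tightly (higher IE₁); down a group it sits in a higher shell, more shielded, and comes off more easily.
These span different periods and groups, so the two trends combine.
Bi > Cs: both are in period 6; the period trend gives Bi the larger value.
B > Bi: period and group pull opposite ways; the down-group shift dominates (801 vs 703 kJ/mol).
O > B: O lies to the right of B in period 2, so the across-period effect alone puts O higher.
N > O: this pair runs against the simple trend — see the exception note.
Note the exception: N has a higher first ionization energy than O, contrary to the simple trend — pairing an electron in O's 2p⁴ costs repulsion energy, so O ionizes more easily than half-filled N (2p³).
Tabulated first ionization energy (kJ/mol): B 801, N 1402, O 1314, Cs 376, Bi 703.
So from lowest to highest: Cs < Bi < B < O < N.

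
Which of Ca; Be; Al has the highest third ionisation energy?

Consider each +2 ion: Ca²⁺ is the bare [Ar] core; Be²⁺ is the bare [He] core; Al²⁺ still has 1 valence electron.
Pulling an electron out of a noble-gas core costs far more than removing a remaining valence electron, so Ca and Be sit at the high end of IE_3.
The numbers (kJ/mol): Ca 4912, Be 14849, Al 2745.
Hence IE_3: Al < Ca < Be.

Be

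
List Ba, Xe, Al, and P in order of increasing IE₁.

Al is in period 3, group 13; P is in period 3, group 15; Xe is in period 5, group 18; Ba is in period 6, group 2.
Removing the outermost electron gets harder across a period and easier down a group.
Neither a single period nor a single group — weigh both effects.
Al > Ba: both effects reinforce here, so Al is clearly the higher of the two.
P > Al: P lies to the right of Al in period 3, so the across-period effect alone puts P higher.
Xe > P: the two effects oppose for this pair; the across-period effect wins (1170 vs 1012 kJ/mol).
Approximate values (kJ/mol): Al 578, P 1012, Xe 1170, Ba 503.
So from lowest to highest: Ba < Al < P < Xe.

Ba, Al, P, Xe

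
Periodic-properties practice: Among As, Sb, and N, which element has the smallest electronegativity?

Sb

Electronegativity increases across a period and decreases down a group, tracking effective nuclear charge and atomic size.
All are in group 15, so electronegativity increases up the group.
The smallest electronegativity among these belongs to Sb.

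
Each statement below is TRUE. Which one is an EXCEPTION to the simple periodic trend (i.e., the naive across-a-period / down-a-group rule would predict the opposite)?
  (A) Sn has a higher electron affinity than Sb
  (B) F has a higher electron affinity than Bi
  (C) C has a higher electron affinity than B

(A)

The general trend: electron affinity increases across a period and decreases down a group.
(A) Sn (period 5, group 14) vs Sb (period 5, group 15): the stated order contradicts the simple trend.
(B) F (period 2, group 17) vs Bi (period 6, group 15): the stated order agrees with the simple trend.
(C) C (period 2, group 14) vs B (period 2, group 13): the stated order agrees with the simple trend.
The exception is (A): adding an electron to Sb's half-filled 5p³ is unfavourable, so Sn has the more exothermic EA.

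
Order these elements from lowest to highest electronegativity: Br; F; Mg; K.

K < Mg < Br < F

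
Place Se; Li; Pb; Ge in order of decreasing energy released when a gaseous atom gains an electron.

Se > Ge > Li > Pb

Electron affinity generally becomes more exothermic across a period toward the halogens and less exothermic down a group.
Neither a single period nor a single group — weigh both effects.
Li > Pb: the two effects oppose for this pair; the down-group effect wins (60 vs 35 kJ/mol).
Ge > Li: period and group pull opposite ways; the across-period shift dominates (119 vs 60 kJ/mol).
Se > Ge: both are in period 4; the period trend gives Se the larger value.
Tabulated electron affinity (kJ/mol): Li 60, Ge 119, Se 195, Pb 35.
So from highest to lowest: Se > Ge > Li > Pb.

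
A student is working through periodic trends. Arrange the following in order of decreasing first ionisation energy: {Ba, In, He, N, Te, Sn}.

He > N > Te > Sn > In > Ba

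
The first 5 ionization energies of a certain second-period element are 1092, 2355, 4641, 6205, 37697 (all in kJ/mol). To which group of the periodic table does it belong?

Group 14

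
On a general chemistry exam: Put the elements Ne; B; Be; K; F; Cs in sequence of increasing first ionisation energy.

Cs, K, B, Be, F, Ne

Be is in period 2, group 2; B is in period 2, group 13; F is in period 2, group 17; Ne is in period 2, group 18; K is in period 4, group 1; Cs is in period 6, group 1.
Removing the outermost electron gets harder across a period and easier down a group.
Here both period and group differ, so the two effects have to be weighed against each other.
K > Cs: they share group 1; the group trend gives K the larger value.
B > K: both effects reinforce here, so B is clearly the higher of the two.
Be > B: this pair runs against the simple trend — see the exception note.
F > Be: both are in period 2; the period trend gives F the larger value.
Ne > F: Ne lies to the right of F in period 2, so the across-period effect alone puts Ne higher.
Note the exception: Be has a higher first ionization energy than B, contrary to the simple trend — removing B's lone 2p electron is easier than breaking Be's filled 2s².
Tabulated first ionization energy (kJ/mol): Be 900, B 801, F 1681, Ne 2081, K 419, Cs 376.
So from lowest to highest: Cs < K < B < Be < F < Ne.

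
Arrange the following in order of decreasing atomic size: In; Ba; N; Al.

N is in period 2, group 15; Al is in period 3, group 13; In is in period 5, group 13; Ba is in period 6, group 2.
Atomic radius shrinks across a period as nuclear charge pulls the same shell inward, and grows down a group as new shells are added.
Here both period and group differ, so the two effects have to be weighed against each other.
Al > N: relative to N, both the across-period and down-group shifts push Al's atomic radius up.
In > Al: In sits below Al in group 13, so the down-group effect alone puts In larger.
Ba > In: both effects reinforce here, so Ba is clearly the larger of the two.
For reference (pm): N 71, Al 126, In 142, Ba 196.
So from largest to smallest: Ba > In > Al > N.

Ba, In, Al, N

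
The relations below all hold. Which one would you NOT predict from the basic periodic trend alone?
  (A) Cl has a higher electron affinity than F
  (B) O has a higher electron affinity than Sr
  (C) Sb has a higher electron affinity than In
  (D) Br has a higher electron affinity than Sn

The general trend: electron affinity increases across a period and decreases down a group.
(A) Cl (period 3, group 17) vs F (period 2, group 17): the stated order contradicts the simple trend.
(B) O (period 2, group 16) vs Sr (period 5, group 2): the stated order agrees with the simple trend.
(C) Sb (period 5, group 15) vs In (period 5, group 13): the stated order agrees with the simple trend.
(D) Br (period 4, group 17) vs Sn (period 5, group 14): the stated order agrees with the simple trend.
The exception is (A): F's small 2p subshell makes the incoming electron feel strong e⁻–e⁻ repulsion, so Cl actually releases more energy on gaining an electron.

(A)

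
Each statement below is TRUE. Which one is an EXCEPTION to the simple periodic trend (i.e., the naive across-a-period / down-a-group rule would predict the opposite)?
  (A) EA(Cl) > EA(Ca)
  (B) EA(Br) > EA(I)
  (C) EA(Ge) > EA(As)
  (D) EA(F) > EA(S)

(C)

The general trend: electron affinity increases across a period and decreases down a group.
(A) Cl (period 3, group 17) vs Ca (period 4, group 2): the stated order agrees with the simple trend.
(B) Br (period 4, group 17) vs I (period 5, group 17): the stated order agrees with the simple trend.
(C) Ge (period 4, group 14) vs As (period 4, group 15): the stated order contradicts the simple trend.
(D) F (period 2, group 17) vs S (period 3, group 16): the stated order agrees with the simple trend.
The exception is (C): adding an electron to As's half-filled 4p³ is unfavourable, so Ge (4p²) has the more exothermic EA.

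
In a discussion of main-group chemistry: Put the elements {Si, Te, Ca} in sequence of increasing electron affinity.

Atoms with high Z_eff and room in the valence shell (especially the halogens) have the most exothermic electron affinities.
These span different periods and groups, so the two trends combine.
Si > Ca: relative to Ca, both the across-period and down-group shifts push Si's electron affinity up.
Te > Si: period and group pull opposite ways; the across-period shift dominates (190 vs 134 kJ/mol).
For reference (kJ/mol): Si 134, Ca 2, Te 190.
So from lowest to highest: Ca < Si < Te.

Ca < Si < Te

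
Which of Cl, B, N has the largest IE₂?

The second ionization energy removes an electron from the +1 ion. For each element: Cl⁺ still has 6 valence electrons; B⁺ still has 2 valence electrons; N⁺ still has 4 valence electrons.
All are still removing valence electrons, so compare the +1 ions as you would atoms: IE_2 generally rises across a period (higher Z_eff) and falls down a group (larger shell), subject to the usual subshell exceptions.
Valence configurations: Cl⁺ [Ne]3s²3p⁴, B⁺ [He]2s², N⁺ [He]2s²2p².
The numbers (kJ/mol): Cl 2298, B 2427, N 2856.
Hence IE_2: Cl < B < N.

N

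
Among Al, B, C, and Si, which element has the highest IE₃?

C

Consider each +2 ion: Al²⁺ still has 1 valence electron; B²⁺ still has 1 valence electron; C²⁺ still has 2 valence electrons; Si²⁺ still has 2 valence electrons.
All are still removing valence electrons, so compare the +2 ions as you would atoms: IE_3 generally rises across a period (higher Z_eff) and falls down a group (larger shell), subject to the usual subshell exceptions.
Valence configurations: Al²⁺ [Ne]3s¹, B²⁺ [He]2s¹, C²⁺ [He]2s², Si²⁺ [Ne]3s².
Tabulated IE_3 (kJ/mol): Al 2745, B 3660, C 4620, Si 3232.
Overall IE_3 order: Al < Si < B < C.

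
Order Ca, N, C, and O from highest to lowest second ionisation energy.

The second ionization energy removes an electron from the +1 ion. For each element: Ca⁺ still has 1 valence electron; N⁺ still has 4 valence electrons; C⁺ still has 3 valence electrons; O⁺ still has 5 valence electrons.
All are still removing valence electrons, so compare the +1 ions as you would atoms: IE_2 generally rises across a period (higher Z_eff) and falls down a group (larger shell), subject to the usual subshell exceptions.
Valence configurations: Ca⁺ [Ar]4s¹, N⁺ [He]2s²2p², C⁺ [He]2s²2p¹, O⁺ [He]2s²2p³.
Approximate IE_2 values (kJ/mol): Ca 1145, N 2856, C 2353, O 3388.
Putting it together, IE_2: Ca < C < N < O.

O > N > C > Ca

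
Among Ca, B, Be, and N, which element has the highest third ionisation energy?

IE_3 is the cost of taking one more electron from the +2 cation: Ca²⁺ is the bare [Ar] core; B²⁺ still has 1 valence electron; Be²⁺ is the bare [He] core; N²⁺ still has 3 valence electrons.
Core electrons are held far more tightly than valence electrons, so Ca and Be top the IE_3 order.
Valence configurations: B²⁺ [He]2s¹, N²⁺ [He]2s²2p¹.
The numbers (kJ/mol): Ca 4912, B 3660, Be 14849, N 4578.
Overall IE_3 order: B < N < Ca < Be.

Be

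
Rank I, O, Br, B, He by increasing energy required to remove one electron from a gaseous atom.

B < I < Br < O < He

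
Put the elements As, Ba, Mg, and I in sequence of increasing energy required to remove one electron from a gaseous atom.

Across a period the outer electron is held more tightly (higher IE₁); down a group it sits in a higher shell, more shielded, and comes off more easily.
These span different periods and groups, so the two trends combine.
Mg > Ba: they share group 2; the group trend gives Mg the larger value.
As > Mg: period and group pull opposite ways; the across-period shift dominates (947 vs 738 kJ/mol).
I > As: the two effects oppose for this pair; the across-period effect wins (1008 vs 947 kJ/mol).
Approximate values (kJ/mol): Mg 738, As 947, I 1008, Ba 503.
So from lowest to highest: Ba < Mg < As < I.

Ba < Mg < As < I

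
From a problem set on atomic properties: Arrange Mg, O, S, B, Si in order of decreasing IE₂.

After 1 electron has been removed, what remains? Mg⁺ still has 1 valence electron; O⁺ still has 5 valence electrons; S⁺ still has 5 valence electrons; B⁺ still has 2 valence electrons; Si⁺ still has 3 valence electrons.
All are still removing valence electrons, so compare the +1 ions as you would atoms: IE_2 generally rises across a period (higher Z_eff) and falls down a group (larger shell), subject to the usual subshell exceptions.
Valence configurations: Mg⁺ [Ne]3s¹, O⁺ [He]2s²2p³, S⁺ [Ne]3s²3p³, B⁺ [He]2s², Si⁺ [Ne]3s²3p¹.
The numbers (kJ/mol): Mg 1451, O 3388, S 2252, B 2427, Si 1577.
Hence IE_2: Mg < Si < S < B < O.

O, B, S, Si, Mg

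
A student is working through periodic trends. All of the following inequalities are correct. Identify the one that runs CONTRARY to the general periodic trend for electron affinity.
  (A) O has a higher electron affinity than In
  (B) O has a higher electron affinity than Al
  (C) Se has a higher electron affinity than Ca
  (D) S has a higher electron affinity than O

The general trend: electron affinity increases across a period and decreases down a group.
(A) O (period 2, group 16) vs In (period 5, group 13): the stated order agrees with the simple trend.
(B) O (period 2, group 16) vs Al (period 3, group 13): the stated order agrees with the simple trend.
(C) Se (period 4, group 16) vs Ca (period 4, group 2): the stated order agrees with the simple trend.
(D) S (period 3, group 16) vs O (period 2, group 16): the stated order contradicts the simple trend.
The exception is (D): the compact 2p subshell of O repels the added electron more than S's larger 3p does.

(D)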